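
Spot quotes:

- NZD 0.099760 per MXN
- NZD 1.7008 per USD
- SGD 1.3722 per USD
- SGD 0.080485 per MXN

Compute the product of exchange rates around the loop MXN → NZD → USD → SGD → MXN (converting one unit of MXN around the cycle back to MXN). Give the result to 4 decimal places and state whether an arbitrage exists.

Around MXN → NZD → USD → SGD → MXN: 1 × 0.099760 ÷ 1.7008 × 1.3722 ÷ 0.080485 = 1.000013
Product ≈ 1 (deviation 0.001%, within rounding noise).

1.0000 (no arbitrage)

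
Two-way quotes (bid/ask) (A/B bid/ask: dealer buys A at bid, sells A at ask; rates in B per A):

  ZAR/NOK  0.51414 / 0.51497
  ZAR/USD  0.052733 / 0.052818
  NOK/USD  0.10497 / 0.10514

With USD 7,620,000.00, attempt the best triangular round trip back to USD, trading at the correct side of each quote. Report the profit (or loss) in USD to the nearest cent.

Best loop USD → ZAR → NOK → USD:
USD 7,620,000.00 ÷ 0.052818 (buy ZAR at ask) = ZAR 144,268,999.20
ZAR 144,268,999.20 × 0.51414 (sell ZAR at bid) = NOK 74,174,463.25
NOK 74,174,463.25 × 0.10497 (sell NOK at bid) = USD 7,786,093.41

Net profit: USD 166,093.41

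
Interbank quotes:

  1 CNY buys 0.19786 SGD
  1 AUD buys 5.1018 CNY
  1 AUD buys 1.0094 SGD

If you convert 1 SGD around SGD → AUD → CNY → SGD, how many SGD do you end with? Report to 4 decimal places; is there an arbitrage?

1.0000 (no arbitrage)

Around SGD → AUD → CNY → SGD: 1 ÷ 1.0094 × 5.1018 × 0.19786 = 1.000042
Product ≈ 1 (deviation 0.004%, within rounding noise).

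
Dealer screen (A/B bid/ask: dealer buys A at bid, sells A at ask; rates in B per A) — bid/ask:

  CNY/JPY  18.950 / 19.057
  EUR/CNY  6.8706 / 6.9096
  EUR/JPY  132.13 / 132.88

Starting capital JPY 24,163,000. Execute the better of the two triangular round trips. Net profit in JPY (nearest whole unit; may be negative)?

Best loop JPY → CNY → EUR → JPY:
JPY 24,163,000 ÷ 19.057 (buy CNY at ask) = CNY 1,267,933.04
CNY 1,267,933.04 ÷ 6.9096 (buy EUR at ask) = EUR 183,503.10
EUR 183,503.10 × 132.13 (sell EUR at bid) = JPY 24,246,265

Net profit: JPY 83,265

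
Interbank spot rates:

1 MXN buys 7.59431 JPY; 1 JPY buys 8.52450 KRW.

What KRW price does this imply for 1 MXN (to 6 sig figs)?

1 MXN × 7.59431 = 7.59431 JPY
7.59431 JPY × 8.52450 = 64.7377 KRW

MXN/KRW = 64.7377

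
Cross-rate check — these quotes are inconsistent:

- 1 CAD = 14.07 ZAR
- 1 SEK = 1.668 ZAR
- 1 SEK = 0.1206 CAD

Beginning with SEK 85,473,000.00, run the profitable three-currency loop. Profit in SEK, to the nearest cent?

Profit: SEK 1,477,945.00

Profitable loop is SEK → CAD → ZAR → SEK:
SEK 85,473,000.00 × 0.1206 = CAD 10,308,043.80
CAD 10,308,043.80 × 14.07 = ZAR 145,034,176.27
ZAR 145,034,176.27 ÷ 1.668 = SEK 86,950,945.00
Profit = SEK 86,950,945.00 − SEK 85,473,000.00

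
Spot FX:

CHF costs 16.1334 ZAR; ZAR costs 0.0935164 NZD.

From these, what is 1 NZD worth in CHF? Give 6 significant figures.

NZD/CHF = 0.662806

1 NZD ÷ 0.0935164 = 10.6933 ZAR
10.6933 ZAR ÷ 16.1334 = 0.662806 CHF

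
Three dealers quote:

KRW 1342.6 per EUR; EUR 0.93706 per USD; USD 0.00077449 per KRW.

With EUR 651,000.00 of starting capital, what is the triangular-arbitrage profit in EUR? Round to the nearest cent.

Profitable loop is EUR → USD → KRW → EUR:
EUR 651,000.00 ÷ 0.93706 = USD 694,726.06
USD 694,726.06 ÷ 0.00077449 = KRW 897,011,011
KRW 897,011,011 ÷ 1342.6 = EUR 668,114.86
Profit = EUR 668,114.86 − EUR 651,000.00

Profit: EUR 17,114.86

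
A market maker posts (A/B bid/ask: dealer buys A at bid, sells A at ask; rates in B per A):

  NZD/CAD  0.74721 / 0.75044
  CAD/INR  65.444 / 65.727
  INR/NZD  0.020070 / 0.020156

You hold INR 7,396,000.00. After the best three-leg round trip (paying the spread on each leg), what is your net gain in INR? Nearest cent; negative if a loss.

Best loop INR → CAD → NZD → INR:
INR 7,396,000.00 ÷ 65.727 (buy CAD at ask) = CAD 112,526.05
CAD 112,526.05 ÷ 0.75044 (buy NZD at ask) = NZD 149,946.77
NZD 149,946.77 ÷ 0.020156 (buy INR at ask) = INR 7,439,311.91

Net profit: INR 43,311.91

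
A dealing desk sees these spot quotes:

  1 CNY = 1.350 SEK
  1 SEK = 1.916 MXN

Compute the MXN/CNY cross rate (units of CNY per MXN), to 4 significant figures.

1 MXN ÷ 1.916 = 0.521921 SEK
0.521921 SEK ÷ 1.350 = 0.386608 CNY

MXN/CNY = 0.3866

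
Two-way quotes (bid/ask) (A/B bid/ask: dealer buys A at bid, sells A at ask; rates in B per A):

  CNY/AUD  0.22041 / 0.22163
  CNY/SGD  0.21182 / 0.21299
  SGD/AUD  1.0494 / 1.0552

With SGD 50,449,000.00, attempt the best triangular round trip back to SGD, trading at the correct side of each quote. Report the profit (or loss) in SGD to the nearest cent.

Best loop SGD → AUD → CNY → SGD:
SGD 50,449,000.00 × 1.0494 (sell SGD at bid) = AUD 52,941,180.60
AUD 52,941,180.60 ÷ 0.22163 (buy CNY at ask) = CNY 238,871,906.33
CNY 238,871,906.33 × 0.21182 (sell CNY at bid) = SGD 50,597,847.20

Net profit: SGD 148,847.20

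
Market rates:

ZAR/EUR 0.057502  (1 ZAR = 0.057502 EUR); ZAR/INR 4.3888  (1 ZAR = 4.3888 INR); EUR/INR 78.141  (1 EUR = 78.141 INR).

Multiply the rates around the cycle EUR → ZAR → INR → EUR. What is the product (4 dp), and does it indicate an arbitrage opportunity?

0.9768 (arbitrage exists)

Around EUR → ZAR → INR → EUR: 1 ÷ 0.057502 × 4.3888 ÷ 78.141 = 0.976751
Product < 1; profitable direction is EUR → INR → ZAR → EUR.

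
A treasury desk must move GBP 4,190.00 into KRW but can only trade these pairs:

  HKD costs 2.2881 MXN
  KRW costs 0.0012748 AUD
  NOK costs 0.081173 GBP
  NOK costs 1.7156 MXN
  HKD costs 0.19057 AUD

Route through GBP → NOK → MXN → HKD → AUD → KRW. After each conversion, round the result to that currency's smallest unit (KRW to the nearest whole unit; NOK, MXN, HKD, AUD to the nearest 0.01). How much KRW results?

KRW 5,785,700

GBP 4,190.00 ÷ 0.081173 = NOK 51,618.15
NOK 51,618.15 × 1.7156 = MXN 88,556.10
MXN 88,556.10 ÷ 2.2881 = HKD 38,702.90
HKD 38,702.90 × 0.19057 = AUD 7,375.61
AUD 7,375.61 ÷ 0.0012748 = KRW 5,785,700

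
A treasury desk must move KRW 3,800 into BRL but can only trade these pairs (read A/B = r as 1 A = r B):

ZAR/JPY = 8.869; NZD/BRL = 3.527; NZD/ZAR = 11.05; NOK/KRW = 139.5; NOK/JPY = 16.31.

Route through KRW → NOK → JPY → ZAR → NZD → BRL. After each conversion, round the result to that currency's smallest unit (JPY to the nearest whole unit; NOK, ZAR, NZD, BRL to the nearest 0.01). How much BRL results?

BRL 15.98

KRW 3,800 ÷ 139.5 = NOK 27.24
NOK 27.24 × 16.31 = JPY 444
JPY 444 ÷ 8.869 = ZAR 50.06
ZAR 50.06 ÷ 11.05 = NZD 4.53
NZD 4.53 × 3.527 = BRL 15.98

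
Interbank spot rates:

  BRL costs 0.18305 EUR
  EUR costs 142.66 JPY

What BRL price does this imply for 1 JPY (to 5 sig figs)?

1 JPY ÷ 142.66 = 0.00700967 EUR
0.00700967 EUR ÷ 0.18305 = 0.0382938 BRL

JPY/BRL = 0.038294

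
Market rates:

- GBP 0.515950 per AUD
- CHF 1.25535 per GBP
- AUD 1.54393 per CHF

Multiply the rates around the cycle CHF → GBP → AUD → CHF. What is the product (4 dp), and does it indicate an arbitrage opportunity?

Around CHF → GBP → AUD → CHF: 1 ÷ 1.25535 ÷ 0.515950 ÷ 1.54393 = 1.000000
Product ≈ 1 (deviation 0.000%, within rounding noise).

1.0000 (no arbitrage)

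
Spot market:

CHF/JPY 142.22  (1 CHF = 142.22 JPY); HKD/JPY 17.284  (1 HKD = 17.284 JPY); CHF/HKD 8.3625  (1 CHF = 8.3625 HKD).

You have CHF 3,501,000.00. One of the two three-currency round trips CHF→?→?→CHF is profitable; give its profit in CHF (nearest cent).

Profit: CHF 57,048.18

Profitable loop is CHF → HKD → JPY → CHF:
CHF 3,501,000.00 × 8.3625 = HKD 29,277,112.50
HKD 29,277,112.50 × 17.284 = JPY 506,025,612
JPY 506,025,612 ÷ 142.22 = CHF 3,558,048.18
Profit = CHF 3,558,048.18 − CHF 3,501,000.00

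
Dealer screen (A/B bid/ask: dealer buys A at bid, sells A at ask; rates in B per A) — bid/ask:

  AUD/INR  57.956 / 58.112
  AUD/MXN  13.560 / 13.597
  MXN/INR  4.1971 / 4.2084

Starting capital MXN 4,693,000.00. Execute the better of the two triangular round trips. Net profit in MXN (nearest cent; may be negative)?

Best loop MXN → AUD → INR → MXN:
MXN 4,693,000.00 ÷ 13.597 (buy AUD at ask) = AUD 345,149.67
AUD 345,149.67 × 57.956 (sell AUD at bid) = INR 20,003,494.01
INR 20,003,494.01 ÷ 4.2084 (buy MXN at ask) = MXN 4,753,230.21

Net profit: MXN 60,230.21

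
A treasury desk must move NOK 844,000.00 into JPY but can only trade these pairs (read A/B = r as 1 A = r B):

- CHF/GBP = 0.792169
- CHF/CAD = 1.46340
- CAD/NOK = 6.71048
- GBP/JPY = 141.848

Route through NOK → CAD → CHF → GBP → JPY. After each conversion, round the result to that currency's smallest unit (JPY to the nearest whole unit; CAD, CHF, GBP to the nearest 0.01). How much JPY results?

NOK 844,000.00 ÷ 6.71048 = CAD 125,773.42
CAD 125,773.42 ÷ 1.46340 = CHF 85,946.03
CHF 85,946.03 × 0.792169 = GBP 68,083.78
GBP 68,083.78 × 141.848 = JPY 9,657,548

JPY 9,657,548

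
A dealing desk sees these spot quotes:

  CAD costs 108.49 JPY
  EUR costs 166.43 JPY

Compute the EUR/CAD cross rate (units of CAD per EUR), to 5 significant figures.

EUR/CAD = 1.5341

1 EUR × 166.43 = 166.43 JPY
166.43 JPY ÷ 108.49 = 1.53406 CAD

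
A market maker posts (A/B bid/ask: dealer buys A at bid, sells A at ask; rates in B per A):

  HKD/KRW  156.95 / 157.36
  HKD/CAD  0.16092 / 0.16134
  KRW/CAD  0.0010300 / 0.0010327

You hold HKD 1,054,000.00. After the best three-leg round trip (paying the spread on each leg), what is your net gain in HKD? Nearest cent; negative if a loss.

Best loop HKD → KRW → CAD → HKD:
HKD 1,054,000.00 × 156.95 (sell HKD at bid) = KRW 165,425,300
KRW 165,425,300 × 0.0010300 (sell KRW at bid) = CAD 170,388.06
CAD 170,388.06 ÷ 0.16134 (buy HKD at ask) = HKD 1,056,080.69

Net profit: HKD 2,080.69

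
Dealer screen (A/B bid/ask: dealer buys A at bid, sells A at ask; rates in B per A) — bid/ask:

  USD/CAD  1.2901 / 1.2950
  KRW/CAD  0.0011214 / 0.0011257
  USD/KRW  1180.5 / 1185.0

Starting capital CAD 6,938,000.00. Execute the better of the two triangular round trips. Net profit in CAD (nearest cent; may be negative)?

Net profit: CAD 154,364.87

Best loop CAD → USD → KRW → CAD:
CAD 6,938,000.00 ÷ 1.2950 (buy USD at ask) = USD 5,357,528.96
USD 5,357,528.96 × 1180.5 (sell USD at bid) = KRW 6,324,562,934
KRW 6,324,562,934 × 0.0011214 (sell KRW at bid) = CAD 7,092,364.87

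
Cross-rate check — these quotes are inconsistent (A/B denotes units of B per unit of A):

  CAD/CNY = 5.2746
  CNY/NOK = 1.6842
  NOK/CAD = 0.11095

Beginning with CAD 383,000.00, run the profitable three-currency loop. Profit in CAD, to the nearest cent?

Profit: CAD 5,587.01

Profitable loop is CAD → NOK → CNY → CAD:
CAD 383,000.00 ÷ 0.11095 = NOK 3,452,005.41
NOK 3,452,005.41 ÷ 1.6842 = CNY 2,049,641.02
CNY 2,049,641.02 ÷ 5.2746 = CAD 388,587.01
Profit = CAD 388,587.01 − CAD 383,000.00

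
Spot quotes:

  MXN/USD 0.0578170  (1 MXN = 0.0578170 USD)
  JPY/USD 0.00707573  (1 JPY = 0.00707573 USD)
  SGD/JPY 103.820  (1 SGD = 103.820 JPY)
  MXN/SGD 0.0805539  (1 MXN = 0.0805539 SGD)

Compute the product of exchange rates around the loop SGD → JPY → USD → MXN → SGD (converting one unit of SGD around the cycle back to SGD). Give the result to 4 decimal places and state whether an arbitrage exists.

Around SGD → JPY → USD → MXN → SGD: 1 × 103.820 × 0.00707573 ÷ 0.0578170 × 0.0805539 = 1.023489
Product > 1; profitable direction is SGD → JPY → USD → MXN → SGD.

1.0235 (arbitrage exists)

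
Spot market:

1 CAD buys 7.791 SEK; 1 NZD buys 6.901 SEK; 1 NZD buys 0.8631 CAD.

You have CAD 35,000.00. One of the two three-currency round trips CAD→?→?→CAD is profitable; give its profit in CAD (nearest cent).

Profitable loop is CAD → NZD → SEK → CAD:
CAD 35,000.00 ÷ 0.8631 = NZD 40,551.50
NZD 40,551.50 × 6.901 = SEK 279,845.90
SEK 279,845.90 ÷ 7.791 = CAD 35,919.13
Profit = CAD 35,919.13 − CAD 35,000.00

Profit: CAD 919.13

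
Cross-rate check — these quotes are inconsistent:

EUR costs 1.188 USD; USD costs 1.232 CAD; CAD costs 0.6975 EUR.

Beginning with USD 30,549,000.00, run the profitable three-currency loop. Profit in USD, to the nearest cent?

Profit: USD 637,623.62

Profitable loop is USD → CAD → EUR → USD:
USD 30,549,000.00 × 1.232 = CAD 37,636,368.00
CAD 37,636,368.00 × 0.6975 = EUR 26,251,366.68
EUR 26,251,366.68 × 1.188 = USD 31,186,623.62
Profit = USD 31,186,623.62 − USD 30,549,000.00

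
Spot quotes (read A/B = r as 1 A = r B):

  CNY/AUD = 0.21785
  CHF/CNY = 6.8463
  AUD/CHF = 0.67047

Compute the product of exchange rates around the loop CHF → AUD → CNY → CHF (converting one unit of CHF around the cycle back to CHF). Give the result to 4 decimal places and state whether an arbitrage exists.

Around CHF → AUD → CNY → CHF: 1 ÷ 0.67047 ÷ 0.21785 ÷ 6.8463 = 1.000016
Product ≈ 1 (deviation 0.002%, within rounding noise).

1.0000 (no arbitrage)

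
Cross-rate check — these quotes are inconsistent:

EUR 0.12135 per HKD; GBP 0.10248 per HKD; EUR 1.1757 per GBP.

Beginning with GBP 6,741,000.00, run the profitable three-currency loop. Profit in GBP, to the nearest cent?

Profit: GBP 48,354.30

Profitable loop is GBP → HKD → EUR → GBP:
GBP 6,741,000.00 ÷ 0.10248 = HKD 65,778,688.52
HKD 65,778,688.52 × 0.12135 = EUR 7,982,243.85
EUR 7,982,243.85 ÷ 1.1757 = GBP 6,789,354.30
Profit = GBP 6,789,354.30 − GBP 6,741,000.00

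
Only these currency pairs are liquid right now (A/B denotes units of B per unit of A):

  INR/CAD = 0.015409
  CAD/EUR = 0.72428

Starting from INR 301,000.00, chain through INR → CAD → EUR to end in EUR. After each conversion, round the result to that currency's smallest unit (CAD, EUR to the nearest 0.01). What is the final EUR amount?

EUR 3,359.29

INR 301,000.00 × 0.015409 = CAD 4,638.11
CAD 4,638.11 × 0.72428 = EUR 3,359.29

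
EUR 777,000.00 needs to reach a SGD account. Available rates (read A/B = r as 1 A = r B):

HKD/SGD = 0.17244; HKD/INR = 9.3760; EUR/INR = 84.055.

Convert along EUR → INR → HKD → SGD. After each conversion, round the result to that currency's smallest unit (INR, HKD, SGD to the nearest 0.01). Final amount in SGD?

EUR 777,000.00 × 84.055 = INR 65,310,735.00
INR 65,310,735.00 ÷ 9.3760 = HKD 6,965,735.39
HKD 6,965,735.39 × 0.17244 = SGD 1,201,171.41

SGD 1,201,171.41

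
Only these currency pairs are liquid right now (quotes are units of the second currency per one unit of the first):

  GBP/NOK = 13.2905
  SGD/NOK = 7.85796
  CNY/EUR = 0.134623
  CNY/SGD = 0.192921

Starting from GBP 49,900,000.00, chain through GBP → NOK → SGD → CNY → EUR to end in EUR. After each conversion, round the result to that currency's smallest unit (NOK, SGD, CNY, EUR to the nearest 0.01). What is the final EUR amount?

EUR 58,894,103.00

GBP 49,900,000.00 × 13.2905 = NOK 663,195,950.00
NOK 663,195,950.00 ÷ 7.85796 = SGD 84,397,979.88
SGD 84,397,979.88 ÷ 0.192921 = CNY 437,474,302.33
CNY 437,474,302.33 × 0.134623 = EUR 58,894,103.00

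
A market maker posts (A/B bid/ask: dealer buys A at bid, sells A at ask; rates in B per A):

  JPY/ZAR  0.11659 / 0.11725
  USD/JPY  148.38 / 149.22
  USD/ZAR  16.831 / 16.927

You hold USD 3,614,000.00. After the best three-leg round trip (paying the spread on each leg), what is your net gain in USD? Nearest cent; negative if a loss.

Net profit: USD 79,557.15

Best loop USD → JPY → ZAR → USD:
USD 3,614,000.00 × 148.38 (sell USD at bid) = JPY 536,245,320
JPY 536,245,320 × 0.11659 (sell JPY at bid) = ZAR 62,520,841.86
ZAR 62,520,841.86 ÷ 16.927 (buy USD at ask) = USD 3,693,557.15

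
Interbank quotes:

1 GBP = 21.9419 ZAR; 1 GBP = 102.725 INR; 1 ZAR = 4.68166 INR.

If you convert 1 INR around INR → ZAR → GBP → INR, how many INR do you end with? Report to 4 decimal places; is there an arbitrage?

1.0000 (no arbitrage)

Around INR → ZAR → GBP → INR: 1 ÷ 4.68166 ÷ 21.9419 × 102.725 = 1.000005
Product ≈ 1 (deviation 0.000%, within rounding noise).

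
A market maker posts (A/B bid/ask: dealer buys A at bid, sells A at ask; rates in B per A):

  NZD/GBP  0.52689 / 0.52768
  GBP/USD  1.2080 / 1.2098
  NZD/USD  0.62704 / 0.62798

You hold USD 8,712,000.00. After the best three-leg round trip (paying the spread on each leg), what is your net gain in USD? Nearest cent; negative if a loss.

Net profit: USD 117,964.24

Best loop USD → NZD → GBP → USD:
USD 8,712,000.00 ÷ 0.62798 (buy NZD at ask) = NZD 13,873,053.28
NZD 13,873,053.28 × 0.52689 (sell NZD at bid) = GBP 7,309,573.04
GBP 7,309,573.04 × 1.2080 (sell GBP at bid) = USD 8,829,964.24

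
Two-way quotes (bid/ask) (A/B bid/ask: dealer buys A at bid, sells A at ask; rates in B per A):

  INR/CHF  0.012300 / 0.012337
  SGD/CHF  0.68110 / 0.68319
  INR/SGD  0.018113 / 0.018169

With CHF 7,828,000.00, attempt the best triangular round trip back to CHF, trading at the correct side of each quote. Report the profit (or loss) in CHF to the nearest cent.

Best loop CHF → INR → SGD → CHF:
CHF 7,828,000.00 ÷ 0.012337 (buy INR at ask) = INR 634,514,063.39
INR 634,514,063.39 × 0.018113 (sell INR at bid) = SGD 11,492,953.23
SGD 11,492,953.23 × 0.68110 (sell SGD at bid) = CHF 7,827,850.45

Net result: CHF -149.55 (no profitable arbitrage after spreads)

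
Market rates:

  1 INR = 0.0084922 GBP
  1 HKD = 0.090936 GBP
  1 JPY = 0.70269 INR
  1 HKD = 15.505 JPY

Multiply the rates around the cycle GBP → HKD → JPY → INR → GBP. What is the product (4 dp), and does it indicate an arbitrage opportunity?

Around GBP → HKD → JPY → INR → GBP: 1 ÷ 0.090936 × 15.505 × 0.70269 × 0.0084922 = 1.017466
Product > 1; profitable direction is GBP → HKD → JPY → INR → GBP.

1.0175 (arbitrage exists)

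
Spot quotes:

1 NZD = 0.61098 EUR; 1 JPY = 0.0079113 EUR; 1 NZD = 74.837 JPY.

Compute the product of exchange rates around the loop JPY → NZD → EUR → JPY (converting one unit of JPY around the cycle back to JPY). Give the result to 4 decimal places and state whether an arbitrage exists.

1.0320 (arbitrage exists)

Around JPY → NZD → EUR → JPY: 1 ÷ 74.837 × 0.61098 ÷ 0.0079113 = 1.031960
Product > 1; profitable direction is JPY → NZD → EUR → JPY.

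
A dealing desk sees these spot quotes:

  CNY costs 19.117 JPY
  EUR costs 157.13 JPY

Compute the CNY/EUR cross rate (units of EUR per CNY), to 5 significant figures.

CNY/EUR = 0.12166

1 CNY × 19.117 = 19.117 JPY
19.117 JPY ÷ 157.13 = 0.121664 EUR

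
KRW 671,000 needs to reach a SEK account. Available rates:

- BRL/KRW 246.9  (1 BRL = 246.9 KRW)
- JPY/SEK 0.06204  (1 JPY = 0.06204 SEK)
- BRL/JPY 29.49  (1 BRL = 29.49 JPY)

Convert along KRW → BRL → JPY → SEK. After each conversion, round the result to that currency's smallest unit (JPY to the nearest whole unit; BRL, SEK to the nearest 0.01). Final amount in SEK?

KRW 671,000 ÷ 246.9 = BRL 2,717.70
BRL 2,717.70 × 29.49 = JPY 80,145
JPY 80,145 × 0.06204 = SEK 4,972.20

SEK 4,972.20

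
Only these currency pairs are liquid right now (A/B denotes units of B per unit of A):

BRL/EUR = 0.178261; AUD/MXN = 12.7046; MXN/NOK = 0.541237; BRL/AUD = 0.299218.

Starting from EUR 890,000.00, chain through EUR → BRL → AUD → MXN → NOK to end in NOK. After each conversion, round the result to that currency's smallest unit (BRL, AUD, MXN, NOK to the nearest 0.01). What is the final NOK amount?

EUR 890,000.00 ÷ 0.178261 = BRL 4,992,679.27
BRL 4,992,679.27 × 0.299218 = AUD 1,493,899.51
AUD 1,493,899.51 × 12.7046 = MXN 18,979,395.71
MXN 18,979,395.71 × 0.541237 = NOK 10,272,351.20

NOK 10,272,351.20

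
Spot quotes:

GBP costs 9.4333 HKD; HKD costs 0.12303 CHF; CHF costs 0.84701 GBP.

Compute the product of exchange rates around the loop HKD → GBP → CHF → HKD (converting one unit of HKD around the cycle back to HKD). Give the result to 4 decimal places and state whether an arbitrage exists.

Around HKD → GBP → CHF → HKD: 1 ÷ 9.4333 ÷ 0.84701 ÷ 0.12303 = 1.017271
Product > 1; profitable direction is HKD → GBP → CHF → HKD.

1.0173 (arbitrage exists)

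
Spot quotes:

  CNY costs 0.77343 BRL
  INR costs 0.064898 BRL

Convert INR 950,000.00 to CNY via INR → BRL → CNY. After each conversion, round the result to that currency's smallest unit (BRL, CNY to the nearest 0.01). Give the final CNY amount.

CNY 79,713.87

INR 950,000.00 × 0.064898 = BRL 61,653.10
BRL 61,653.10 ÷ 0.77343 = CNY 79,713.87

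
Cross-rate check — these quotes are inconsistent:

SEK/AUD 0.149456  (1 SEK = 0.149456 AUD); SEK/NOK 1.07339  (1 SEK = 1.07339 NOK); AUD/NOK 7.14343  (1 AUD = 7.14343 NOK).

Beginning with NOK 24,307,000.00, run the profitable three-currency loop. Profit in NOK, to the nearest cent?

Profit: NOK 131,174.29

Profitable loop is NOK → AUD → SEK → NOK:
NOK 24,307,000.00 ÷ 7.14343 = AUD 3,402,707.10
AUD 3,402,707.10 ÷ 0.149456 = SEK 22,767,283.37
SEK 22,767,283.37 × 1.07339 = NOK 24,438,174.29
Profit = NOK 24,438,174.29 − NOK 24,307,000.00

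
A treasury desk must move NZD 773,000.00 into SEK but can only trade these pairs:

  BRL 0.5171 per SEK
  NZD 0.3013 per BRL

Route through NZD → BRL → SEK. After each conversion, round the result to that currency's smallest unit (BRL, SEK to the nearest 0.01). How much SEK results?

SEK 4,961,418.08

NZD 773,000.00 ÷ 0.3013 = BRL 2,565,549.29
BRL 2,565,549.29 ÷ 0.5171 = SEK 4,961,418.08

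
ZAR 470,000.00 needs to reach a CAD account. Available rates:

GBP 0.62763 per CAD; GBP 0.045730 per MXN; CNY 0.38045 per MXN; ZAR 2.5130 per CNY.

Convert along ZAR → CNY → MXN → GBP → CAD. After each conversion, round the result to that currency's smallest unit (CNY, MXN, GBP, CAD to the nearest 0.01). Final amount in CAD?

ZAR 470,000.00 ÷ 2.5130 = CNY 187,027.46
CNY 187,027.46 ÷ 0.38045 = MXN 491,595.37
MXN 491,595.37 × 0.045730 = GBP 22,480.66
GBP 22,480.66 ÷ 0.62763 = CAD 35,818.33

CAD 35,818.33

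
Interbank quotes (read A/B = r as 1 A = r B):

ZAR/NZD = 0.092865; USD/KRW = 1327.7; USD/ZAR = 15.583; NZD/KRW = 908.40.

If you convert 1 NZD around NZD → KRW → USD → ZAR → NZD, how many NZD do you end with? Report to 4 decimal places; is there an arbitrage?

0.9901 (arbitrage exists)

Around NZD → KRW → USD → ZAR → NZD: 1 × 908.40 ÷ 1327.7 × 15.583 × 0.092865 = 0.990103
Product < 1; profitable direction is NZD → ZAR → USD → KRW → NZD.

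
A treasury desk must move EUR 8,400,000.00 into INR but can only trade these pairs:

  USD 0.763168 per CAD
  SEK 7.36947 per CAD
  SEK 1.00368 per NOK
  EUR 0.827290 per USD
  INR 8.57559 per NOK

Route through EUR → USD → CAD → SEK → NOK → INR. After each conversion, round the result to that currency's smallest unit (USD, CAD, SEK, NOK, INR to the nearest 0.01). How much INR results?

EUR 8,400,000.00 ÷ 0.827290 = USD 10,153,634.15
USD 10,153,634.15 ÷ 0.763168 = CAD 13,304,585.82
CAD 13,304,585.82 × 7.36947 = SEK 98,047,746.06
SEK 98,047,746.06 ÷ 1.00368 = NOK 97,688,253.29
NOK 97,688,253.29 × 8.57559 = INR 837,734,408.03

INR 837,734,408.03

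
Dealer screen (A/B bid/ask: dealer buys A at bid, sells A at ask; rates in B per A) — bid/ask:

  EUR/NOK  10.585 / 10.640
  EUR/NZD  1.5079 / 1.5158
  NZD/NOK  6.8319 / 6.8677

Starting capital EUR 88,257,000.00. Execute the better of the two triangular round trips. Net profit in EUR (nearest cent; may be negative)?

Best loop EUR → NOK → NZD → EUR:
EUR 88,257,000.00 × 10.585 (sell EUR at bid) = NOK 934,200,345.00
NOK 934,200,345.00 ÷ 6.8677 (buy NZD at ask) = NZD 136,028,123.68
NZD 136,028,123.68 ÷ 1.5158 (buy EUR at ask) = EUR 89,740,152.84

Net profit: EUR 1,483,152.84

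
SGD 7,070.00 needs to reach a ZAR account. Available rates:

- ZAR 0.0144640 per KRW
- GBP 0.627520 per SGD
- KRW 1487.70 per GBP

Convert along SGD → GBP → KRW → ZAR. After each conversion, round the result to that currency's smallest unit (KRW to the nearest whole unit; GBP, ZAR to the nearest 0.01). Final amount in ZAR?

ZAR 95,466.52

SGD 7,070.00 × 0.627520 = GBP 4,436.57
GBP 4,436.57 × 1487.70 = KRW 6,600,285
KRW 6,600,285 × 0.0144640 = ZAR 95,466.52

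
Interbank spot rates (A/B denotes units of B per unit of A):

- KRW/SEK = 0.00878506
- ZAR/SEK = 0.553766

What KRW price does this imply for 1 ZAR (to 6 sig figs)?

ZAR/KRW = 63.0350

1 ZAR × 0.553766 = 0.553766 SEK
0.553766 SEK ÷ 0.00878506 = 63.035 KRW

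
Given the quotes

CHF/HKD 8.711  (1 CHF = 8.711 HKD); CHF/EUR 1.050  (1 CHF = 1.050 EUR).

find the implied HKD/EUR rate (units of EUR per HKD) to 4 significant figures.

1 HKD ÷ 8.711 = 0.114797 CHF
0.114797 CHF × 1.050 = 0.120537 EUR

HKD/EUR = 0.1205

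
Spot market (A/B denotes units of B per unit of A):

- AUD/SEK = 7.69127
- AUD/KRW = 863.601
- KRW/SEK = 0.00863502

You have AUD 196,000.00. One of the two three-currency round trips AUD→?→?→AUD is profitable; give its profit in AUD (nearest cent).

Profitable loop is AUD → SEK → KRW → AUD:
AUD 196,000.00 × 7.69127 = SEK 1,507,488.92
SEK 1,507,488.92 ÷ 0.00863502 = KRW 174,578,509
KRW 174,578,509 ÷ 863.601 = AUD 202,151.81
Profit = AUD 202,151.81 − AUD 196,000.00

Profit: AUD 6,151.81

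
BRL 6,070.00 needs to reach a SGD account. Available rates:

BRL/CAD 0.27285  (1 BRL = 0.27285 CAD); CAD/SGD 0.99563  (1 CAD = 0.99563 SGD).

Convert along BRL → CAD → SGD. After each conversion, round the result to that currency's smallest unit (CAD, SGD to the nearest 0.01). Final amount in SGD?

SGD 1,648.96

BRL 6,070.00 × 0.27285 = CAD 1,656.20
CAD 1,656.20 × 0.99563 = SGD 1,648.96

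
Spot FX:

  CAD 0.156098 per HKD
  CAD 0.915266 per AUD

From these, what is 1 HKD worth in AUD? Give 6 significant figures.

HKD/AUD = 0.170549

1 HKD × 0.156098 = 0.156098 CAD
0.156098 CAD ÷ 0.915266 = 0.170549 AUD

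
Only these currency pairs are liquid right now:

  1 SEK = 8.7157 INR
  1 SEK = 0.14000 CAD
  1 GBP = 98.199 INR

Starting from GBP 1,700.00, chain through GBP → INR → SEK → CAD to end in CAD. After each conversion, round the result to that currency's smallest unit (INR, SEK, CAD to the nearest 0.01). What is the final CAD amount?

GBP 1,700.00 × 98.199 = INR 166,938.30
INR 166,938.30 ÷ 8.7157 = SEK 19,153.75
SEK 19,153.75 × 0.14000 = CAD 2,681.53

CAD 2,681.53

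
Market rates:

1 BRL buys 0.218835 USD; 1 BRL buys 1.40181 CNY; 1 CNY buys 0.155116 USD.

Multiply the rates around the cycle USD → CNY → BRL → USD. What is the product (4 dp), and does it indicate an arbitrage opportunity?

1.0064 (arbitrage exists)

Around USD → CNY → BRL → USD: 1 ÷ 0.155116 ÷ 1.40181 × 0.218835 = 1.006401
Product > 1; profitable direction is USD → CNY → BRL → USD.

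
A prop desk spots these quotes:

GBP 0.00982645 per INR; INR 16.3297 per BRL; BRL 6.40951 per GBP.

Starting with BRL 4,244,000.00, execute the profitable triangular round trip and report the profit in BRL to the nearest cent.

Profit: BRL 120,907.65

Profitable loop is BRL → INR → GBP → BRL:
BRL 4,244,000.00 × 16.3297 = INR 69,303,246.80
INR 69,303,246.80 × 0.00982645 = GBP 681,004.89
GBP 681,004.89 × 6.40951 = BRL 4,364,907.65
Profit = BRL 4,364,907.65 − BRL 4,244,000.00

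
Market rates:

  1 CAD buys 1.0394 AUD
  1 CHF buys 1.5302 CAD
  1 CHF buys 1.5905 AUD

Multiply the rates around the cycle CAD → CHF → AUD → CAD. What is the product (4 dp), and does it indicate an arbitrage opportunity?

Around CAD → CHF → AUD → CAD: 1 ÷ 1.5302 × 1.5905 ÷ 1.0394 = 1.000006
Product ≈ 1 (deviation 0.001%, within rounding noise).

1.0000 (no arbitrage)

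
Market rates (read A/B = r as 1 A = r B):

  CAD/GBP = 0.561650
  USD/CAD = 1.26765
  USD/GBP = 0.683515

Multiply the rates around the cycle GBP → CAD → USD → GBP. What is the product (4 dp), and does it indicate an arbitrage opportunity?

0.9600 (arbitrage exists)

Around GBP → CAD → USD → GBP: 1 ÷ 0.561650 ÷ 1.26765 × 0.683515 = 0.960026
Product < 1; profitable direction is GBP → USD → CAD → GBP.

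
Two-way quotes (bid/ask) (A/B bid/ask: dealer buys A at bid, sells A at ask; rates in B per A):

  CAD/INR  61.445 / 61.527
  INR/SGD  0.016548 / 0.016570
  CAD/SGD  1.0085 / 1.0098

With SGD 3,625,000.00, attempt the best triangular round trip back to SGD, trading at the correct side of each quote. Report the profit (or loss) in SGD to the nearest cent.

Net profit: SGD 25,099.52

Best loop SGD → CAD → INR → SGD:
SGD 3,625,000.00 ÷ 1.0098 (buy CAD at ask) = CAD 3,589,819.77
CAD 3,589,819.77 × 61.445 (sell CAD at bid) = INR 220,576,475.54
INR 220,576,475.54 × 0.016548 (sell INR at bid) = SGD 3,650,099.52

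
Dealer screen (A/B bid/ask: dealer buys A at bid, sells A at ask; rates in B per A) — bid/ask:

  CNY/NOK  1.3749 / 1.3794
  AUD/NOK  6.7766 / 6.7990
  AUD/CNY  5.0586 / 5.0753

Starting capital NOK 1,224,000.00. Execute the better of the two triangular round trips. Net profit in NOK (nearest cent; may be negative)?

Best loop NOK → AUD → CNY → NOK:
NOK 1,224,000.00 ÷ 6.7990 (buy AUD at ask) = AUD 180,026.47
AUD 180,026.47 × 5.0586 (sell AUD at bid) = CNY 910,681.92
CNY 910,681.92 × 1.3749 (sell CNY at bid) = NOK 1,252,096.58

Net profit: NOK 28,096.58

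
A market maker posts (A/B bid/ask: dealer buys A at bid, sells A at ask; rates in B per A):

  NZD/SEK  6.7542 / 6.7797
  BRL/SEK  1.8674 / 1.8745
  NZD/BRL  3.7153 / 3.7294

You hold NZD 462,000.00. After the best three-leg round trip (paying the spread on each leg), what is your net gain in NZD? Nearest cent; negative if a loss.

Net profit: NZD 10,783.97

Best loop NZD → BRL → SEK → NZD:
NZD 462,000.00 × 3.7153 (sell NZD at bid) = BRL 1,716,468.60
BRL 1,716,468.60 × 1.8674 (sell BRL at bid) = SEK 3,205,333.46
SEK 3,205,333.46 ÷ 6.7797 (buy NZD at ask) = NZD 472,783.97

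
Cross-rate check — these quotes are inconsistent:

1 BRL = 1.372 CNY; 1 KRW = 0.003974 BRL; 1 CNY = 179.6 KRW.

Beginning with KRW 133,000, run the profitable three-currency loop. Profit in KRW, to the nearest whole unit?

Profit: KRW 2,820

Profitable loop is KRW → CNY → BRL → KRW:
KRW 133,000 ÷ 179.6 = CNY 740.53
CNY 740.53 ÷ 1.372 = BRL 539.75
BRL 539.75 ÷ 0.003974 = KRW 135,820
Profit = KRW 135,820 − KRW 133,000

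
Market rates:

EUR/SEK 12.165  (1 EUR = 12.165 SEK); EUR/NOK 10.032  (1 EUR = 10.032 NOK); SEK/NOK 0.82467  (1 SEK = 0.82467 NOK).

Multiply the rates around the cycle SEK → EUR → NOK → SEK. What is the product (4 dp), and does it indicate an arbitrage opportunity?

Around SEK → EUR → NOK → SEK: 1 ÷ 12.165 × 10.032 ÷ 0.82467 = 0.999989
Product ≈ 1 (deviation 0.001%, within rounding noise).

1.0000 (no arbitrage)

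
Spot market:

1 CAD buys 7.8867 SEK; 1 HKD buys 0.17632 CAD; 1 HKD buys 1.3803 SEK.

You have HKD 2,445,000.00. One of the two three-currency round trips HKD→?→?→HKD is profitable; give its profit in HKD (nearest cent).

Profit: HKD 18,214.73

Profitable loop is HKD → CAD → SEK → HKD:
HKD 2,445,000.00 × 0.17632 = CAD 431,102.40
CAD 431,102.40 × 7.8867 = SEK 3,399,975.30
SEK 3,399,975.30 ÷ 1.3803 = HKD 2,463,214.73
Profit = HKD 2,463,214.73 − HKD 2,445,000.00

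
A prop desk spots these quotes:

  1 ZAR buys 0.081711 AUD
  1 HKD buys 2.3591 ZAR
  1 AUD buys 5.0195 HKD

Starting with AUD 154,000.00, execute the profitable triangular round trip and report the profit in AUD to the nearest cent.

Profitable loop is AUD → ZAR → HKD → AUD:
AUD 154,000.00 ÷ 0.081711 = ZAR 1,884,691.17
ZAR 1,884,691.17 ÷ 2.3591 = HKD 798,902.62
HKD 798,902.62 ÷ 5.0195 = AUD 159,159.80
Profit = AUD 159,159.80 − AUD 154,000.00

Profit: AUD 5,159.80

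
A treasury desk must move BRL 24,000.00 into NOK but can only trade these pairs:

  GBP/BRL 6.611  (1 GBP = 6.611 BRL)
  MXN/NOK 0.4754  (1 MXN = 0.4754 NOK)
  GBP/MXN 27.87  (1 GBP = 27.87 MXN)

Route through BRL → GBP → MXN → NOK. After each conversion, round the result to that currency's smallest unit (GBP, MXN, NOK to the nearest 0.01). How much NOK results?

BRL 24,000.00 ÷ 6.611 = GBP 3,630.31
GBP 3,630.31 × 27.87 = MXN 101,176.74
MXN 101,176.74 × 0.4754 = NOK 48,099.42

NOK 48,099.42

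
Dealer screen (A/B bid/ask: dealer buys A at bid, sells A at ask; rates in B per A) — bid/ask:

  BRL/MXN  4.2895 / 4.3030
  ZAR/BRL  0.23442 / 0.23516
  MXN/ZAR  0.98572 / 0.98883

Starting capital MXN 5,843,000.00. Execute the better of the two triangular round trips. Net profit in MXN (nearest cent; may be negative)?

Best loop MXN → BRL → ZAR → MXN:
MXN 5,843,000.00 ÷ 4.3030 (buy BRL at ask) = BRL 1,357,889.84
BRL 1,357,889.84 ÷ 0.23516 (buy ZAR at ask) = ZAR 5,774,323.20
ZAR 5,774,323.20 ÷ 0.98883 (buy MXN at ask) = MXN 5,839,550.99

Net result: MXN -3,449.01 (no profitable arbitrage after spreads)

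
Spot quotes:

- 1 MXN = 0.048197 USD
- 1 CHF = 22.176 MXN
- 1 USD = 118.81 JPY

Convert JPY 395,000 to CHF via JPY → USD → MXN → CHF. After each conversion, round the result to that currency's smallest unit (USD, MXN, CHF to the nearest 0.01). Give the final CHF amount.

JPY 395,000 ÷ 118.81 = USD 3,324.64
USD 3,324.64 ÷ 0.048197 = MXN 68,980.23
MXN 68,980.23 ÷ 22.176 = CHF 3,110.58

CHF 3,110.58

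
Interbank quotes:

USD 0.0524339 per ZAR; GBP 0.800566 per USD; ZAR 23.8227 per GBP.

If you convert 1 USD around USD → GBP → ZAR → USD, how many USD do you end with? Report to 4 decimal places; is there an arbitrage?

Around USD → GBP → ZAR → USD: 1 × 0.800566 × 23.8227 × 0.0524339 = 1.000001
Product ≈ 1 (deviation 0.000%, within rounding noise).

1.0000 (no arbitrage)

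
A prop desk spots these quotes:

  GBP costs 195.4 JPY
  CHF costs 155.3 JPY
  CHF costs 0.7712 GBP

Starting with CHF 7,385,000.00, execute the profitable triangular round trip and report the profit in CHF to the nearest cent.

Profit: CHF 225,801.15

Profitable loop is CHF → JPY → GBP → CHF:
CHF 7,385,000.00 × 155.3 = JPY 1,146,890,500
JPY 1,146,890,500 ÷ 195.4 = GBP 5,869,449.85
GBP 5,869,449.85 ÷ 0.7712 = CHF 7,610,801.15
Profit = CHF 7,610,801.15 − CHF 7,385,000.00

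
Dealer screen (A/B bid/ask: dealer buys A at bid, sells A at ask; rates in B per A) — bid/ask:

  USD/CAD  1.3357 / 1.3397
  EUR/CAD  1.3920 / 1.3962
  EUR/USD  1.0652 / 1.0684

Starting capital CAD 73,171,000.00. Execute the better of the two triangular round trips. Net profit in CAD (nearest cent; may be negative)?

Net profit: CAD 1,393,385.05

Best loop CAD → EUR → USD → CAD:
CAD 73,171,000.00 ÷ 1.3962 (buy EUR at ask) = EUR 52,407,248.25
EUR 52,407,248.25 × 1.0652 (sell EUR at bid) = USD 55,824,200.83
USD 55,824,200.83 × 1.3357 (sell USD at bid) = CAD 74,564,385.05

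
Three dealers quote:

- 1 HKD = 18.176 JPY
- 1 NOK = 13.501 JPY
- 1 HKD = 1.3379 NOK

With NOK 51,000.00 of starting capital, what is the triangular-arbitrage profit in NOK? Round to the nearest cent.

Profitable loop is NOK → HKD → JPY → NOK:
NOK 51,000.00 ÷ 1.3379 = HKD 38,119.44
HKD 38,119.44 × 18.176 = JPY 692,859
JPY 692,859 ÷ 13.501 = NOK 51,319.08
Profit = NOK 51,319.08 − NOK 51,000.00

Profit: NOK 319.08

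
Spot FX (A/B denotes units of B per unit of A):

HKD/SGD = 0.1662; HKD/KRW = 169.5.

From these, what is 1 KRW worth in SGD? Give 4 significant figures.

1 KRW ÷ 169.5 = 0.00589971 HKD
0.00589971 HKD × 0.1662 = 0.000980531 SGD

KRW/SGD = 0.0009805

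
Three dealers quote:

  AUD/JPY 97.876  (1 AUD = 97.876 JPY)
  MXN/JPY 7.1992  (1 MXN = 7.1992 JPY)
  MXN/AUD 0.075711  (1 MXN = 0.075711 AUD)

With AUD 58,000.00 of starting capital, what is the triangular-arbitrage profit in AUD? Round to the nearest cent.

Profit: AUD 1,700.63

Profitable loop is AUD → JPY → MXN → AUD:
AUD 58,000.00 × 97.876 = JPY 5,676,808
JPY 5,676,808 ÷ 7.1992 = MXN 788,533.17
MXN 788,533.17 × 0.075711 = AUD 59,700.63
Profit = AUD 59,700.63 − AUD 58,000.00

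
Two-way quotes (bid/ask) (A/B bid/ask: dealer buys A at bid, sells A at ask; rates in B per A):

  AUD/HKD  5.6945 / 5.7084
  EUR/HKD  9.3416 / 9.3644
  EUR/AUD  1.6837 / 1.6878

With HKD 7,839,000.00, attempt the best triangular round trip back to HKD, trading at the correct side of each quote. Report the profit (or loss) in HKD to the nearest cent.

Best loop HKD → EUR → AUD → HKD:
HKD 7,839,000.00 ÷ 9.3644 (buy EUR at ask) = EUR 837,106.49
EUR 837,106.49 × 1.6837 (sell EUR at bid) = AUD 1,409,436.19
AUD 1,409,436.19 × 5.6945 (sell AUD at bid) = HKD 8,026,034.41

Net profit: HKD 187,034.41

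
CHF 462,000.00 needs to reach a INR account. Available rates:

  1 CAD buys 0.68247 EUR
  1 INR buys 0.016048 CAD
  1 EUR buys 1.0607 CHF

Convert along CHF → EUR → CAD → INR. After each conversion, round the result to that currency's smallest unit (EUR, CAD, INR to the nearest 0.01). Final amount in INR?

CHF 462,000.00 ÷ 1.0607 = EUR 435,561.42
EUR 435,561.42 ÷ 0.68247 = CAD 638,213.28
CAD 638,213.28 ÷ 0.016048 = INR 39,769,022.93

INR 39,769,022.93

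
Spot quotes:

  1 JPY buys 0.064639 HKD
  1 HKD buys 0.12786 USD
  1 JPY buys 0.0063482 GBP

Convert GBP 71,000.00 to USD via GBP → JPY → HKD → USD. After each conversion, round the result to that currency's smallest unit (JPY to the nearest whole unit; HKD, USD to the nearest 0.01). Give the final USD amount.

USD 92,435.14

GBP 71,000.00 ÷ 0.0063482 = JPY 11,184,273
JPY 11,184,273 × 0.064639 = HKD 722,940.22
HKD 722,940.22 × 0.12786 = USD 92,435.14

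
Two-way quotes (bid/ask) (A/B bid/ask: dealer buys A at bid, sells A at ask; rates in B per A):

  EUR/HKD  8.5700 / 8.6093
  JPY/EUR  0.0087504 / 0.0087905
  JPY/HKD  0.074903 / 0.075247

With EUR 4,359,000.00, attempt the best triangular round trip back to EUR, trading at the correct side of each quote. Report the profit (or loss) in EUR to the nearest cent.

Net result: EUR -14,834.05 (no profitable arbitrage after spreads)

Best loop EUR → HKD → JPY → EUR:
EUR 4,359,000.00 × 8.5700 (sell EUR at bid) = HKD 37,356,630.00
HKD 37,356,630.00 ÷ 0.075247 (buy JPY at ask) = JPY 496,453,413
JPY 496,453,413 × 0.0087504 (sell JPY at bid) = EUR 4,344,165.95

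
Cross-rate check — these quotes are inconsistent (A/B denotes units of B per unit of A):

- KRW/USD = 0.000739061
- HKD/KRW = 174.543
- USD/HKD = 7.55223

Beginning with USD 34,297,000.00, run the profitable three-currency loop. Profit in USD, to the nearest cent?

Profitable loop is USD → KRW → HKD → USD:
USD 34,297,000.00 ÷ 0.000739061 = KRW 46,406,182,981
KRW 46,406,182,981 ÷ 174.543 = HKD 265,872,495.49
HKD 265,872,495.49 ÷ 7.55223 = USD 35,204,501.91
Profit = USD 35,204,501.91 − USD 34,297,000.00

Profit: USD 907,501.91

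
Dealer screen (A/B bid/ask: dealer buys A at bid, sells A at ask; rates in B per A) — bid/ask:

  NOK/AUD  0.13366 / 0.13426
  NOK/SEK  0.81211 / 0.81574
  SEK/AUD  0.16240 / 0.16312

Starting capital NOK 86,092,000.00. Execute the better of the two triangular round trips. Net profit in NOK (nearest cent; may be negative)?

Net profit: NOK 385,929.40

Best loop NOK → AUD → SEK → NOK:
NOK 86,092,000.00 × 0.13366 (sell NOK at bid) = AUD 11,507,056.72
AUD 11,507,056.72 ÷ 0.16312 (buy SEK at ask) = SEK 70,543,506.13
SEK 70,543,506.13 ÷ 0.81574 (buy NOK at ask) = NOK 86,477,929.40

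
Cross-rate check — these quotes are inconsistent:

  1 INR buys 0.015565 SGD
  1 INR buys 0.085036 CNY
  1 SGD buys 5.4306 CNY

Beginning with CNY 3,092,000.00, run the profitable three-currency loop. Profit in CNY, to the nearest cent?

Profitable loop is CNY → SGD → INR → CNY:
CNY 3,092,000.00 ÷ 5.4306 = SGD 569,366.18
SGD 569,366.18 ÷ 0.015565 = INR 36,579,902.62
INR 36,579,902.62 × 0.085036 = CNY 3,110,608.60
Profit = CNY 3,110,608.60 − CNY 3,092,000.00

Profit: CNY 18,608.60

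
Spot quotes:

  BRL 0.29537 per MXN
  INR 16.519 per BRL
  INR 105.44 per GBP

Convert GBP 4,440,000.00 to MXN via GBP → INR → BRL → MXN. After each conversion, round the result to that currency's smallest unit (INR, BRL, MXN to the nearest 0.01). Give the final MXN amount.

MXN 95,948,509.19

GBP 4,440,000.00 × 105.44 = INR 468,153,600.00
INR 468,153,600.00 ÷ 16.519 = BRL 28,340,311.16
BRL 28,340,311.16 ÷ 0.29537 = MXN 95,948,509.19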